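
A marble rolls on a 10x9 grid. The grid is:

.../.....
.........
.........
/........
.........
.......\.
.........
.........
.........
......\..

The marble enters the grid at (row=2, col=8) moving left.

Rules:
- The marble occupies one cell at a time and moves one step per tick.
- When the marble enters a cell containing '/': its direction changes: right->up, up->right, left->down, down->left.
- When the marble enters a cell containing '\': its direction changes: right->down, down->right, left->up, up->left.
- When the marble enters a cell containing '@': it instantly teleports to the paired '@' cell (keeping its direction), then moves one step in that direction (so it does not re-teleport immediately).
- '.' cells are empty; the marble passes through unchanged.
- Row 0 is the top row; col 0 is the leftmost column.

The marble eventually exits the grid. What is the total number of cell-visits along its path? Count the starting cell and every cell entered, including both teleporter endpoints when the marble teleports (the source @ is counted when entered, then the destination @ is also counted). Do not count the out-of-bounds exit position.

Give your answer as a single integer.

Answer: 9

Derivation:
Step 1: enter (2,8), '.' pass, move left to (2,7)
Step 2: enter (2,7), '.' pass, move left to (2,6)
Step 3: enter (2,6), '.' pass, move left to (2,5)
Step 4: enter (2,5), '.' pass, move left to (2,4)
Step 5: enter (2,4), '.' pass, move left to (2,3)
Step 6: enter (2,3), '.' pass, move left to (2,2)
Step 7: enter (2,2), '.' pass, move left to (2,1)
Step 8: enter (2,1), '.' pass, move left to (2,0)
Step 9: enter (2,0), '.' pass, move left to (2,-1)
Step 10: at (2,-1) — EXIT via left edge, pos 2
Path length (cell visits): 9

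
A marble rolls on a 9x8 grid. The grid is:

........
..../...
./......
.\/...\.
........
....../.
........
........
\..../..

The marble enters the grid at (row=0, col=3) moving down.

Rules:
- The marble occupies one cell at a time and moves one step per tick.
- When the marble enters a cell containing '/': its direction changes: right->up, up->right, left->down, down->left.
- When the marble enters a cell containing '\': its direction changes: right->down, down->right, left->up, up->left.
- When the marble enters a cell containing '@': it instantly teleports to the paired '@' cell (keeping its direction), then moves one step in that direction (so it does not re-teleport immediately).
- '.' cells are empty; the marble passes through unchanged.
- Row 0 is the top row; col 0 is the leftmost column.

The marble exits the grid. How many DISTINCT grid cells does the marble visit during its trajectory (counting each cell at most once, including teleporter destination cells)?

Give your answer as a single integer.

Answer: 9

Derivation:
Step 1: enter (0,3), '.' pass, move down to (1,3)
Step 2: enter (1,3), '.' pass, move down to (2,3)
Step 3: enter (2,3), '.' pass, move down to (3,3)
Step 4: enter (3,3), '.' pass, move down to (4,3)
Step 5: enter (4,3), '.' pass, move down to (5,3)
Step 6: enter (5,3), '.' pass, move down to (6,3)
Step 7: enter (6,3), '.' pass, move down to (7,3)
Step 8: enter (7,3), '.' pass, move down to (8,3)
Step 9: enter (8,3), '.' pass, move down to (9,3)
Step 10: at (9,3) — EXIT via bottom edge, pos 3
Distinct cells visited: 9 (path length 9)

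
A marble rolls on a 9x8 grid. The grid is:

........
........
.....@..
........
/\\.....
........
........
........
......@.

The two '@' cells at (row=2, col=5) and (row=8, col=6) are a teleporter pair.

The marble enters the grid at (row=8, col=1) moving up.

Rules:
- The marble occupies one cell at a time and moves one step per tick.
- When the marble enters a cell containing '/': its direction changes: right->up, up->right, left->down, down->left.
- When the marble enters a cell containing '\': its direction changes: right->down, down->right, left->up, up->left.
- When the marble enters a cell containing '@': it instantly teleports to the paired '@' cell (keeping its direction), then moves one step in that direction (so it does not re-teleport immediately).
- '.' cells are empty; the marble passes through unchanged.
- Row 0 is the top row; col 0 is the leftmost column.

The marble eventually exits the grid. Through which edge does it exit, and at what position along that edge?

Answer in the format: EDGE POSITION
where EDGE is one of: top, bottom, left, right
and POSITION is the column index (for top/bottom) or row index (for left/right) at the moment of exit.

Answer: bottom 0

Derivation:
Step 1: enter (8,1), '.' pass, move up to (7,1)
Step 2: enter (7,1), '.' pass, move up to (6,1)
Step 3: enter (6,1), '.' pass, move up to (5,1)
Step 4: enter (5,1), '.' pass, move up to (4,1)
Step 5: enter (4,1), '\' deflects up->left, move left to (4,0)
Step 6: enter (4,0), '/' deflects left->down, move down to (5,0)
Step 7: enter (5,0), '.' pass, move down to (6,0)
Step 8: enter (6,0), '.' pass, move down to (7,0)
Step 9: enter (7,0), '.' pass, move down to (8,0)
Step 10: enter (8,0), '.' pass, move down to (9,0)
Step 11: at (9,0) — EXIT via bottom edge, pos 0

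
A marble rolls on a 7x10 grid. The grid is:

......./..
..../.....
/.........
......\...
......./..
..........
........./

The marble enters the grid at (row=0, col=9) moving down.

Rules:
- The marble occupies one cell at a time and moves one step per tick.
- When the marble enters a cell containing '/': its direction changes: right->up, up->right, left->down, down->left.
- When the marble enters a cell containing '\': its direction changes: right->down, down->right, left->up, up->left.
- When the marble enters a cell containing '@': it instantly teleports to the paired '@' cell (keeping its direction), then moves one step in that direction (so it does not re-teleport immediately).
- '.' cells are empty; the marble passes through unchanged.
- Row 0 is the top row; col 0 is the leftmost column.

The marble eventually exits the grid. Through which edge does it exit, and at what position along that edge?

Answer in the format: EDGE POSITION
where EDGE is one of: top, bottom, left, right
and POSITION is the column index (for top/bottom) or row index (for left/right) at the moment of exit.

Answer: left 6

Derivation:
Step 1: enter (0,9), '.' pass, move down to (1,9)
Step 2: enter (1,9), '.' pass, move down to (2,9)
Step 3: enter (2,9), '.' pass, move down to (3,9)
Step 4: enter (3,9), '.' pass, move down to (4,9)
Step 5: enter (4,9), '.' pass, move down to (5,9)
Step 6: enter (5,9), '.' pass, move down to (6,9)
Step 7: enter (6,9), '/' deflects down->left, move left to (6,8)
Step 8: enter (6,8), '.' pass, move left to (6,7)
Step 9: enter (6,7), '.' pass, move left to (6,6)
Step 10: enter (6,6), '.' pass, move left to (6,5)
Step 11: enter (6,5), '.' pass, move left to (6,4)
Step 12: enter (6,4), '.' pass, move left to (6,3)
Step 13: enter (6,3), '.' pass, move left to (6,2)
Step 14: enter (6,2), '.' pass, move left to (6,1)
Step 15: enter (6,1), '.' pass, move left to (6,0)
Step 16: enter (6,0), '.' pass, move left to (6,-1)
Step 17: at (6,-1) — EXIT via left edge, pos 6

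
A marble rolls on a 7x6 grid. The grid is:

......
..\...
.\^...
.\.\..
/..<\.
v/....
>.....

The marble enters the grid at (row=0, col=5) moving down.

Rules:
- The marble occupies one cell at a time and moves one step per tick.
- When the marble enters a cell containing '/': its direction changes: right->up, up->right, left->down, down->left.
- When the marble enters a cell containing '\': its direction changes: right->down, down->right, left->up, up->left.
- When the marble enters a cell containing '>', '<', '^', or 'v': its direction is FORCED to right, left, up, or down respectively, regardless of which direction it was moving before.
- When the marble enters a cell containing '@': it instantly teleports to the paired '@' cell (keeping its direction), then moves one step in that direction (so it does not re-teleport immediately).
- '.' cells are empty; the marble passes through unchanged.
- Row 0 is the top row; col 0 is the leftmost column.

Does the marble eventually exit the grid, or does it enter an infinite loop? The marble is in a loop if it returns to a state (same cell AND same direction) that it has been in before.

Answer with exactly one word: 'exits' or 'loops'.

Answer: exits

Derivation:
Step 1: enter (0,5), '.' pass, move down to (1,5)
Step 2: enter (1,5), '.' pass, move down to (2,5)
Step 3: enter (2,5), '.' pass, move down to (3,5)
Step 4: enter (3,5), '.' pass, move down to (4,5)
Step 5: enter (4,5), '.' pass, move down to (5,5)
Step 6: enter (5,5), '.' pass, move down to (6,5)
Step 7: enter (6,5), '.' pass, move down to (7,5)
Step 8: at (7,5) — EXIT via bottom edge, pos 5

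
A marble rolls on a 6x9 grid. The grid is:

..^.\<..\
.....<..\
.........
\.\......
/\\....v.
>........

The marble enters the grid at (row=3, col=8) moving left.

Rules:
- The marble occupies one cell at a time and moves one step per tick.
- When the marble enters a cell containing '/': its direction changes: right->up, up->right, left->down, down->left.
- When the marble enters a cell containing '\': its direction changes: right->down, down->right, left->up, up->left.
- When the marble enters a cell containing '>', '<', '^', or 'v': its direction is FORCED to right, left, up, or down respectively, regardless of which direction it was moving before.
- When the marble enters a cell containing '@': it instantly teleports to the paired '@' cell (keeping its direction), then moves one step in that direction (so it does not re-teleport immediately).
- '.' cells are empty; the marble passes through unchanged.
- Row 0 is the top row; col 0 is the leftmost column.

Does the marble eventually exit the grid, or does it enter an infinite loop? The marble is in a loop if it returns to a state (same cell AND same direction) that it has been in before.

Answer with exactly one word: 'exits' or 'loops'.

Answer: exits

Derivation:
Step 1: enter (3,8), '.' pass, move left to (3,7)
Step 2: enter (3,7), '.' pass, move left to (3,6)
Step 3: enter (3,6), '.' pass, move left to (3,5)
Step 4: enter (3,5), '.' pass, move left to (3,4)
Step 5: enter (3,4), '.' pass, move left to (3,3)
Step 6: enter (3,3), '.' pass, move left to (3,2)
Step 7: enter (3,2), '\' deflects left->up, move up to (2,2)
Step 8: enter (2,2), '.' pass, move up to (1,2)
Step 9: enter (1,2), '.' pass, move up to (0,2)
Step 10: enter (0,2), '^' forces up->up, move up to (-1,2)
Step 11: at (-1,2) — EXIT via top edge, pos 2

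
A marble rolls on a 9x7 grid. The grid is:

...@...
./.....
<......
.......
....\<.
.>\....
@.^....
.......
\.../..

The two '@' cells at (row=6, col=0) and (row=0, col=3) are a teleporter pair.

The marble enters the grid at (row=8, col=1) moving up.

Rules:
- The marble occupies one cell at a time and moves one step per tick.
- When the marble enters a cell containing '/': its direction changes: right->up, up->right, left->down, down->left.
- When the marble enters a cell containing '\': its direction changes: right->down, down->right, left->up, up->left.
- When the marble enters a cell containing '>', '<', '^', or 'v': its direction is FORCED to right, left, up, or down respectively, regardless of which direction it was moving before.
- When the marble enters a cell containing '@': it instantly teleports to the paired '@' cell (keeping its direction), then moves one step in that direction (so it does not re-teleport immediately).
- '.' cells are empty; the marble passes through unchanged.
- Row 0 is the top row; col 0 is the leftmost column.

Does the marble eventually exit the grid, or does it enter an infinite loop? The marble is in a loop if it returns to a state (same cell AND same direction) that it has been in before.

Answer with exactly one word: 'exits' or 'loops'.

Answer: loops

Derivation:
Step 1: enter (8,1), '.' pass, move up to (7,1)
Step 2: enter (7,1), '.' pass, move up to (6,1)
Step 3: enter (6,1), '.' pass, move up to (5,1)
Step 4: enter (5,1), '>' forces up->right, move right to (5,2)
Step 5: enter (5,2), '\' deflects right->down, move down to (6,2)
Step 6: enter (6,2), '^' forces down->up, move up to (5,2)
Step 7: enter (5,2), '\' deflects up->left, move left to (5,1)
Step 8: enter (5,1), '>' forces left->right, move right to (5,2)
Step 9: at (5,2) dir=right — LOOP DETECTED (seen before)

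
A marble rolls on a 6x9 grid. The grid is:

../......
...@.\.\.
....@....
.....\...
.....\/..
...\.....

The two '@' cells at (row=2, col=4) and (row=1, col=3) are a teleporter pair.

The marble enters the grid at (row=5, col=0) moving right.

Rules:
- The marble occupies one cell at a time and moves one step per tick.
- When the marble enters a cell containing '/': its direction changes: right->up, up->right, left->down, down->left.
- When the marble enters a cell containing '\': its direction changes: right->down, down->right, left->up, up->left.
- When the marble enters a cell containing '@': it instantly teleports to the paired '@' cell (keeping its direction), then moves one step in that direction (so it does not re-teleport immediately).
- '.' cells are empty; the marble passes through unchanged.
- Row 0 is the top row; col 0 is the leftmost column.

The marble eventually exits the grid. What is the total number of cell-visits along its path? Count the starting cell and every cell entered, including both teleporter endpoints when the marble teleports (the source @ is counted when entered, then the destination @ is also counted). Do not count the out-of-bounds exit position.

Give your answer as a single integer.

Step 1: enter (5,0), '.' pass, move right to (5,1)
Step 2: enter (5,1), '.' pass, move right to (5,2)
Step 3: enter (5,2), '.' pass, move right to (5,3)
Step 4: enter (5,3), '\' deflects right->down, move down to (6,3)
Step 5: at (6,3) — EXIT via bottom edge, pos 3
Path length (cell visits): 4

Answer: 4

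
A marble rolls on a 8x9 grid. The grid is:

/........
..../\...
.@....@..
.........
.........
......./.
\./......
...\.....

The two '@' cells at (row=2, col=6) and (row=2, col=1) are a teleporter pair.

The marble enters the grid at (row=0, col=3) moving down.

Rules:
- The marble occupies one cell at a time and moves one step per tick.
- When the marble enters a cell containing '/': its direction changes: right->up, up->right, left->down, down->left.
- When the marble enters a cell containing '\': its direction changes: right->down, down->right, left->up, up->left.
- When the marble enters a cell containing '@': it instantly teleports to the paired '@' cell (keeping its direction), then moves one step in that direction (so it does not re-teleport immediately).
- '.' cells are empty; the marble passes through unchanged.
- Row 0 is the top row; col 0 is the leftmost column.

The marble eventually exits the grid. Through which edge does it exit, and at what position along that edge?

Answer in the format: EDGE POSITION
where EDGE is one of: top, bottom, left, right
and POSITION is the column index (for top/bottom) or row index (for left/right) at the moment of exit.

Step 1: enter (0,3), '.' pass, move down to (1,3)
Step 2: enter (1,3), '.' pass, move down to (2,3)
Step 3: enter (2,3), '.' pass, move down to (3,3)
Step 4: enter (3,3), '.' pass, move down to (4,3)
Step 5: enter (4,3), '.' pass, move down to (5,3)
Step 6: enter (5,3), '.' pass, move down to (6,3)
Step 7: enter (6,3), '.' pass, move down to (7,3)
Step 8: enter (7,3), '\' deflects down->right, move right to (7,4)
Step 9: enter (7,4), '.' pass, move right to (7,5)
Step 10: enter (7,5), '.' pass, move right to (7,6)
Step 11: enter (7,6), '.' pass, move right to (7,7)
Step 12: enter (7,7), '.' pass, move right to (7,8)
Step 13: enter (7,8), '.' pass, move right to (7,9)
Step 14: at (7,9) — EXIT via right edge, pos 7

Answer: right 7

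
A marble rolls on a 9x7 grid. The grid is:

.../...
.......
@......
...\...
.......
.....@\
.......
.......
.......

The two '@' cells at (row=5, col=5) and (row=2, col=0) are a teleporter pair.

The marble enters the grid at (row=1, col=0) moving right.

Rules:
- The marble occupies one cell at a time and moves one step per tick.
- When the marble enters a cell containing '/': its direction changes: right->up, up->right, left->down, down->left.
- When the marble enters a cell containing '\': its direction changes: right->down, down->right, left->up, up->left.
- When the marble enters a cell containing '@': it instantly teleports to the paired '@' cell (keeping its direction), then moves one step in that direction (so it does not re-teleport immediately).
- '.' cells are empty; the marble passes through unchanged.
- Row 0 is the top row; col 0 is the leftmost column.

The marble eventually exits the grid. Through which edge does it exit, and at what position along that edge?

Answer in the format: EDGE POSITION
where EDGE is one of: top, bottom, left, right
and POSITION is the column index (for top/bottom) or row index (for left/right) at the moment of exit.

Answer: right 1

Derivation:
Step 1: enter (1,0), '.' pass, move right to (1,1)
Step 2: enter (1,1), '.' pass, move right to (1,2)
Step 3: enter (1,2), '.' pass, move right to (1,3)
Step 4: enter (1,3), '.' pass, move right to (1,4)
Step 5: enter (1,4), '.' pass, move right to (1,5)
Step 6: enter (1,5), '.' pass, move right to (1,6)
Step 7: enter (1,6), '.' pass, move right to (1,7)
Step 8: at (1,7) — EXIT via right edge, pos 1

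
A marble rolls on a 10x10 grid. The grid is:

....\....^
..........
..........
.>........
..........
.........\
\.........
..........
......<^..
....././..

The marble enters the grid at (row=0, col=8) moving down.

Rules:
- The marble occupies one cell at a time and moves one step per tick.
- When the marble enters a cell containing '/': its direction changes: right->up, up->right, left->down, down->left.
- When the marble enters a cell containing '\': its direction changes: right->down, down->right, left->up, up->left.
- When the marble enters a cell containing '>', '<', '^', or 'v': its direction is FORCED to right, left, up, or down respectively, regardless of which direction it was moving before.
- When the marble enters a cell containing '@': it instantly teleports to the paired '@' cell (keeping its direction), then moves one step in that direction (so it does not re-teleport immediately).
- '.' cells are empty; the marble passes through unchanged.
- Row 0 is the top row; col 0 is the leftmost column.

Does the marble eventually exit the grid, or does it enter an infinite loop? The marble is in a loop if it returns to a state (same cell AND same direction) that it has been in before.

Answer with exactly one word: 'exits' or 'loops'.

Step 1: enter (0,8), '.' pass, move down to (1,8)
Step 2: enter (1,8), '.' pass, move down to (2,8)
Step 3: enter (2,8), '.' pass, move down to (3,8)
Step 4: enter (3,8), '.' pass, move down to (4,8)
Step 5: enter (4,8), '.' pass, move down to (5,8)
Step 6: enter (5,8), '.' pass, move down to (6,8)
Step 7: enter (6,8), '.' pass, move down to (7,8)
Step 8: enter (7,8), '.' pass, move down to (8,8)
Step 9: enter (8,8), '.' pass, move down to (9,8)
Step 10: enter (9,8), '.' pass, move down to (10,8)
Step 11: at (10,8) — EXIT via bottom edge, pos 8

Answer: exits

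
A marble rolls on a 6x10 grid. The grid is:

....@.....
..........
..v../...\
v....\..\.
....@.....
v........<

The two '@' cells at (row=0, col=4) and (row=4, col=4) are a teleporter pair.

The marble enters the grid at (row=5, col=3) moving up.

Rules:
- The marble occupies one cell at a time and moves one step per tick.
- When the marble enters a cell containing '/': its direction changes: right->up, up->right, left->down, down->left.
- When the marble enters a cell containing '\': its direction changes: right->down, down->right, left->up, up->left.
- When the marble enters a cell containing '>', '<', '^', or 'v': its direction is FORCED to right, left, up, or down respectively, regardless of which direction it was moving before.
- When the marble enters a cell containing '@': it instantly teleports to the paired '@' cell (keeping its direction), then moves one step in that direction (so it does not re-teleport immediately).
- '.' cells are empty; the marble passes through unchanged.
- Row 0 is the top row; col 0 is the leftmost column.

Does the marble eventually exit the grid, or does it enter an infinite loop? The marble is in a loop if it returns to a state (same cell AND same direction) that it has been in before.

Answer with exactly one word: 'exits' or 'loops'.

Answer: exits

Derivation:
Step 1: enter (5,3), '.' pass, move up to (4,3)
Step 2: enter (4,3), '.' pass, move up to (3,3)
Step 3: enter (3,3), '.' pass, move up to (2,3)
Step 4: enter (2,3), '.' pass, move up to (1,3)
Step 5: enter (1,3), '.' pass, move up to (0,3)
Step 6: enter (0,3), '.' pass, move up to (-1,3)
Step 7: at (-1,3) — EXIT via top edge, pos 3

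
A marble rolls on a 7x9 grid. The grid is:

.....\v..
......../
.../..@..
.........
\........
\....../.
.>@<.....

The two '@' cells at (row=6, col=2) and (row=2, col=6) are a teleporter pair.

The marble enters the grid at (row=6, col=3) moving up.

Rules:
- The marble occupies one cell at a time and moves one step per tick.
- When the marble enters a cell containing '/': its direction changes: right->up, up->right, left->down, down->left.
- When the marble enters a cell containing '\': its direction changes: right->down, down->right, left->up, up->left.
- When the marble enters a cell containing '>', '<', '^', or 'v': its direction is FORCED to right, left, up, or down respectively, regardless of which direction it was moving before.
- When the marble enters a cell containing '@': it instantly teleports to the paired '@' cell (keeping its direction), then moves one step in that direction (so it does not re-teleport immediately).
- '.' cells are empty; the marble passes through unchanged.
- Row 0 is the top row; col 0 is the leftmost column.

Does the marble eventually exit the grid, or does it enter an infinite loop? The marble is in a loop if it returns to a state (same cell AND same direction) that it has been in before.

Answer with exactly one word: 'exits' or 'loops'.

Answer: loops

Derivation:
Step 1: enter (6,3), '<' forces up->left, move left to (6,2)
Step 2: enter (6,2), '@' teleport (6,2)->(2,6), also enter (2,6), move left to (2,5)
Step 3: enter (2,5), '.' pass, move left to (2,4)
Step 4: enter (2,4), '.' pass, move left to (2,3)
Step 5: enter (2,3), '/' deflects left->down, move down to (3,3)
Step 6: enter (3,3), '.' pass, move down to (4,3)
Step 7: enter (4,3), '.' pass, move down to (5,3)
Step 8: enter (5,3), '.' pass, move down to (6,3)
Step 9: enter (6,3), '<' forces down->left, move left to (6,2)
Step 10: at (6,2) dir=left — LOOP DETECTED (seen before)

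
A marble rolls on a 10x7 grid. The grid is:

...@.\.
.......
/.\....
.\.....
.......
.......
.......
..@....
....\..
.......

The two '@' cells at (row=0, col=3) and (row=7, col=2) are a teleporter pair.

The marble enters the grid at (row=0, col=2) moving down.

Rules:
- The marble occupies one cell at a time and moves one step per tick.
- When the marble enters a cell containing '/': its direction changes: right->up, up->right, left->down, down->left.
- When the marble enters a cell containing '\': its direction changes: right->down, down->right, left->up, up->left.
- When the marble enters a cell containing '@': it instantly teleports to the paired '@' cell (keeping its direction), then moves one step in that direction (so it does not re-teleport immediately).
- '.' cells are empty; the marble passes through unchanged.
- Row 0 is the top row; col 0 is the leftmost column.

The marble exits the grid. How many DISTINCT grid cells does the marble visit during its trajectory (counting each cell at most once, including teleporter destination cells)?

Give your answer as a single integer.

Step 1: enter (0,2), '.' pass, move down to (1,2)
Step 2: enter (1,2), '.' pass, move down to (2,2)
Step 3: enter (2,2), '\' deflects down->right, move right to (2,3)
Step 4: enter (2,3), '.' pass, move right to (2,4)
Step 5: enter (2,4), '.' pass, move right to (2,5)
Step 6: enter (2,5), '.' pass, move right to (2,6)
Step 7: enter (2,6), '.' pass, move right to (2,7)
Step 8: at (2,7) — EXIT via right edge, pos 2
Distinct cells visited: 7 (path length 7)

Answer: 7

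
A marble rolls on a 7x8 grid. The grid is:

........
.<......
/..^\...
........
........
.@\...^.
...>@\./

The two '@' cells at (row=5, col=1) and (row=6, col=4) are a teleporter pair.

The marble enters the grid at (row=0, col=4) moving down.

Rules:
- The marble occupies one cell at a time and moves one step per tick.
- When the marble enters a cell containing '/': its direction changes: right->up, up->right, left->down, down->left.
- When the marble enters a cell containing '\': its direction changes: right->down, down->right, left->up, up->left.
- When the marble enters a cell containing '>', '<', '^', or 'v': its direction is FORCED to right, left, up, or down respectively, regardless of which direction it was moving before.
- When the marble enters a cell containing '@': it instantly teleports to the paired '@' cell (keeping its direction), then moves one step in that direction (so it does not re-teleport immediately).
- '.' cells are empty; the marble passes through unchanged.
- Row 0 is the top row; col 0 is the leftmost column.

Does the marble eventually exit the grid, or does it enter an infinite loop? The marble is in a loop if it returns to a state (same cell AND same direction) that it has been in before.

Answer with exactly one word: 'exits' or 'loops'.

Answer: exits

Derivation:
Step 1: enter (0,4), '.' pass, move down to (1,4)
Step 2: enter (1,4), '.' pass, move down to (2,4)
Step 3: enter (2,4), '\' deflects down->right, move right to (2,5)
Step 4: enter (2,5), '.' pass, move right to (2,6)
Step 5: enter (2,6), '.' pass, move right to (2,7)
Step 6: enter (2,7), '.' pass, move right to (2,8)
Step 7: at (2,8) — EXIT via right edge, pos 2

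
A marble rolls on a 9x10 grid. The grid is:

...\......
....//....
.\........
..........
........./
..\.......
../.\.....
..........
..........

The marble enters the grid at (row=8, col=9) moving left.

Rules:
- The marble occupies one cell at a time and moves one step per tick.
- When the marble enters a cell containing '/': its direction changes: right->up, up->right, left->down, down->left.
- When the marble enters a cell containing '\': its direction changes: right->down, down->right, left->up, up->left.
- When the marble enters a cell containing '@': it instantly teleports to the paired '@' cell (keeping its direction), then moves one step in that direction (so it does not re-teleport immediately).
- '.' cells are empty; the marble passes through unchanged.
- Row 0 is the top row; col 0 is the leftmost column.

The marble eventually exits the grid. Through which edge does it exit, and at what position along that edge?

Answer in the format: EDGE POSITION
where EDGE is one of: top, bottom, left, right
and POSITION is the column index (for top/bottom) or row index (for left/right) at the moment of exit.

Step 1: enter (8,9), '.' pass, move left to (8,8)
Step 2: enter (8,8), '.' pass, move left to (8,7)
Step 3: enter (8,7), '.' pass, move left to (8,6)
Step 4: enter (8,6), '.' pass, move left to (8,5)
Step 5: enter (8,5), '.' pass, move left to (8,4)
Step 6: enter (8,4), '.' pass, move left to (8,3)
Step 7: enter (8,3), '.' pass, move left to (8,2)
Step 8: enter (8,2), '.' pass, move left to (8,1)
Step 9: enter (8,1), '.' pass, move left to (8,0)
Step 10: enter (8,0), '.' pass, move left to (8,-1)
Step 11: at (8,-1) — EXIT via left edge, pos 8

Answer: left 8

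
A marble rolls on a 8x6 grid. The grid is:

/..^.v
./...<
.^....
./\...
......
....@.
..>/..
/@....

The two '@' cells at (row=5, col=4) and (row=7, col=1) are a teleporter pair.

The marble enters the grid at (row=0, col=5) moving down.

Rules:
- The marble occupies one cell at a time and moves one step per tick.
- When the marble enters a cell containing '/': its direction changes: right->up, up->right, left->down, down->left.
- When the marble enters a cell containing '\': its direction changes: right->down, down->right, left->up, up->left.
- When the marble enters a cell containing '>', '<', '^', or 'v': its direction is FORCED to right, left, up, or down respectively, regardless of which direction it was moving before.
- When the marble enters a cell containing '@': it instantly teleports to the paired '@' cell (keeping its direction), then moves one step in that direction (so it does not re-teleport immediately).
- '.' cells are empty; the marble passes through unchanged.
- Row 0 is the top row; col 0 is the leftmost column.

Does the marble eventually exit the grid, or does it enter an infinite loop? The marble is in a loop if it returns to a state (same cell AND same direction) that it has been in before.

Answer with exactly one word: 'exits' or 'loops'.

Answer: loops

Derivation:
Step 1: enter (0,5), 'v' forces down->down, move down to (1,5)
Step 2: enter (1,5), '<' forces down->left, move left to (1,4)
Step 3: enter (1,4), '.' pass, move left to (1,3)
Step 4: enter (1,3), '.' pass, move left to (1,2)
Step 5: enter (1,2), '.' pass, move left to (1,1)
Step 6: enter (1,1), '/' deflects left->down, move down to (2,1)
Step 7: enter (2,1), '^' forces down->up, move up to (1,1)
Step 8: enter (1,1), '/' deflects up->right, move right to (1,2)
Step 9: enter (1,2), '.' pass, move right to (1,3)
Step 10: enter (1,3), '.' pass, move right to (1,4)
Step 11: enter (1,4), '.' pass, move right to (1,5)
Step 12: enter (1,5), '<' forces right->left, move left to (1,4)
Step 13: at (1,4) dir=left — LOOP DETECTED (seen before)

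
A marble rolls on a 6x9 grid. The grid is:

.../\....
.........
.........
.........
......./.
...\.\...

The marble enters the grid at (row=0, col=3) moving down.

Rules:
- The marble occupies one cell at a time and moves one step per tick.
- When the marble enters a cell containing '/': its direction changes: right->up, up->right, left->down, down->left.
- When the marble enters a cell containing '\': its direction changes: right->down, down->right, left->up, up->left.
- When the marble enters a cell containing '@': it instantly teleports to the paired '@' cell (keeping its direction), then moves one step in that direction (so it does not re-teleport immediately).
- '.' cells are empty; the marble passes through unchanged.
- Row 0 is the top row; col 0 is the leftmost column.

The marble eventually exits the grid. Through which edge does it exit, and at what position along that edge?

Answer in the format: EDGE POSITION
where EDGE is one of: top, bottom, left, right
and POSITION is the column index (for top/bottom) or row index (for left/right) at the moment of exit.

Step 1: enter (0,3), '/' deflects down->left, move left to (0,2)
Step 2: enter (0,2), '.' pass, move left to (0,1)
Step 3: enter (0,1), '.' pass, move left to (0,0)
Step 4: enter (0,0), '.' pass, move left to (0,-1)
Step 5: at (0,-1) — EXIT via left edge, pos 0

Answer: left 0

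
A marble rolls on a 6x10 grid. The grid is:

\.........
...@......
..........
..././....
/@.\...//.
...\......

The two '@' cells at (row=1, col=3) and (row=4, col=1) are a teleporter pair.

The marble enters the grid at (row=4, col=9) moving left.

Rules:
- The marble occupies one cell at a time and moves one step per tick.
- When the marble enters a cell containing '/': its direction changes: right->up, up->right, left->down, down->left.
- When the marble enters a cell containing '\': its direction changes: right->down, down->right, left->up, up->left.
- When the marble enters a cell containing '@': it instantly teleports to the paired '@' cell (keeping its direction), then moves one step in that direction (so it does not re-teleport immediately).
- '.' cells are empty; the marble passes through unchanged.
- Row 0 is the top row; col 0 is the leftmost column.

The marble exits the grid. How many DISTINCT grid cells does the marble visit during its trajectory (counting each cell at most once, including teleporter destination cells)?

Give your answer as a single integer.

Step 1: enter (4,9), '.' pass, move left to (4,8)
Step 2: enter (4,8), '/' deflects left->down, move down to (5,8)
Step 3: enter (5,8), '.' pass, move down to (6,8)
Step 4: at (6,8) — EXIT via bottom edge, pos 8
Distinct cells visited: 3 (path length 3)

Answer: 3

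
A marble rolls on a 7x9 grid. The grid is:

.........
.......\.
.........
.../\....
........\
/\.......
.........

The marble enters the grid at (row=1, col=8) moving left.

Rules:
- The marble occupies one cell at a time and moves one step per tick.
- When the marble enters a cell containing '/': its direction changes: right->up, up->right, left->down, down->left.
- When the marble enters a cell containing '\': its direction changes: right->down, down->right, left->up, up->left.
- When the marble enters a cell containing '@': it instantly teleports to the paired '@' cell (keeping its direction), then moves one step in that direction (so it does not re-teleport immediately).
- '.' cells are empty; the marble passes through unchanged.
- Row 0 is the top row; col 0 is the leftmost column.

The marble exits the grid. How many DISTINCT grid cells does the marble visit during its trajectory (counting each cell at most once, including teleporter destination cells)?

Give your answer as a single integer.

Step 1: enter (1,8), '.' pass, move left to (1,7)
Step 2: enter (1,7), '\' deflects left->up, move up to (0,7)
Step 3: enter (0,7), '.' pass, move up to (-1,7)
Step 4: at (-1,7) — EXIT via top edge, pos 7
Distinct cells visited: 3 (path length 3)

Answer: 3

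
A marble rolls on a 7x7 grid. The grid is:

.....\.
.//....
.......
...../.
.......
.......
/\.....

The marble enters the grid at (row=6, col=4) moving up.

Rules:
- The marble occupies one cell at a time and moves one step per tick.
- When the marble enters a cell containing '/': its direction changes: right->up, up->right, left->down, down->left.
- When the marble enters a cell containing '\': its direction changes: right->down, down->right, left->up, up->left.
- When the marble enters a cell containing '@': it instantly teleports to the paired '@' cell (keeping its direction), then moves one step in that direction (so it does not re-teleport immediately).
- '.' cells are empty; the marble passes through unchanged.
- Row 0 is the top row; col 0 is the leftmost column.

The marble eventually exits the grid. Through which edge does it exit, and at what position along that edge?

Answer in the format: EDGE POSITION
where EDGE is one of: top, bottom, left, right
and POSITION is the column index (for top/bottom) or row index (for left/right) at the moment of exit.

Step 1: enter (6,4), '.' pass, move up to (5,4)
Step 2: enter (5,4), '.' pass, move up to (4,4)
Step 3: enter (4,4), '.' pass, move up to (3,4)
Step 4: enter (3,4), '.' pass, move up to (2,4)
Step 5: enter (2,4), '.' pass, move up to (1,4)
Step 6: enter (1,4), '.' pass, move up to (0,4)
Step 7: enter (0,4), '.' pass, move up to (-1,4)
Step 8: at (-1,4) — EXIT via top edge, pos 4

Answer: top 4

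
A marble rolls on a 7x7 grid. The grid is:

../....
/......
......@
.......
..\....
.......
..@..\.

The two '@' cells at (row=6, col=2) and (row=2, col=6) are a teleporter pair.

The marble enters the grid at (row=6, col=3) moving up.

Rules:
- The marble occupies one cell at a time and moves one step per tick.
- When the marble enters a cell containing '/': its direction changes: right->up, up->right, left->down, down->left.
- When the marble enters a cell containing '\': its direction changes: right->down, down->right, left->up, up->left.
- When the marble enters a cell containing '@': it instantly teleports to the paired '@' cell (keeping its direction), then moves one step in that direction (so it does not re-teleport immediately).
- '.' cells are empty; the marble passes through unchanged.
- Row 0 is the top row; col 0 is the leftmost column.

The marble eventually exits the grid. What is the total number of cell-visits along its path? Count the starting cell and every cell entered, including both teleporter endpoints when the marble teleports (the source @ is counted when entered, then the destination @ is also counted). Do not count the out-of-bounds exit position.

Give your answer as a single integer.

Answer: 7

Derivation:
Step 1: enter (6,3), '.' pass, move up to (5,3)
Step 2: enter (5,3), '.' pass, move up to (4,3)
Step 3: enter (4,3), '.' pass, move up to (3,3)
Step 4: enter (3,3), '.' pass, move up to (2,3)
Step 5: enter (2,3), '.' pass, move up to (1,3)
Step 6: enter (1,3), '.' pass, move up to (0,3)
Step 7: enter (0,3), '.' pass, move up to (-1,3)
Step 8: at (-1,3) — EXIT via top edge, pos 3
Path length (cell visits): 7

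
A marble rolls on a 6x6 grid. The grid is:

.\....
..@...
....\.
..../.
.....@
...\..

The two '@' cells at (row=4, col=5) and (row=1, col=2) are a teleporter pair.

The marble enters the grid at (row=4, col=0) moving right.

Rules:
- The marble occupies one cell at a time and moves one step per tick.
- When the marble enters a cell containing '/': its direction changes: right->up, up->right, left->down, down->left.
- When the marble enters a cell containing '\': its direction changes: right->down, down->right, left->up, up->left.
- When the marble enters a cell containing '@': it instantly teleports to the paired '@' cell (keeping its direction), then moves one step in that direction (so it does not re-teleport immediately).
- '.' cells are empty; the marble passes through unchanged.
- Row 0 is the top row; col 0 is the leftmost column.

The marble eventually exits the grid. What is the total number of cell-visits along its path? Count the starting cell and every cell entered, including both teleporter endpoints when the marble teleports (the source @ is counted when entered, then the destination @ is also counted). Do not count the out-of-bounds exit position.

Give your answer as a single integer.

Step 1: enter (4,0), '.' pass, move right to (4,1)
Step 2: enter (4,1), '.' pass, move right to (4,2)
Step 3: enter (4,2), '.' pass, move right to (4,3)
Step 4: enter (4,3), '.' pass, move right to (4,4)
Step 5: enter (4,4), '.' pass, move right to (4,5)
Step 6: enter (4,5), '@' teleport (4,5)->(1,2), also enter (1,2), move right to (1,3)
Step 7: enter (1,3), '.' pass, move right to (1,4)
Step 8: enter (1,4), '.' pass, move right to (1,5)
Step 9: enter (1,5), '.' pass, move right to (1,6)
Step 10: at (1,6) — EXIT via right edge, pos 1
Path length (cell visits): 10

Answer: 10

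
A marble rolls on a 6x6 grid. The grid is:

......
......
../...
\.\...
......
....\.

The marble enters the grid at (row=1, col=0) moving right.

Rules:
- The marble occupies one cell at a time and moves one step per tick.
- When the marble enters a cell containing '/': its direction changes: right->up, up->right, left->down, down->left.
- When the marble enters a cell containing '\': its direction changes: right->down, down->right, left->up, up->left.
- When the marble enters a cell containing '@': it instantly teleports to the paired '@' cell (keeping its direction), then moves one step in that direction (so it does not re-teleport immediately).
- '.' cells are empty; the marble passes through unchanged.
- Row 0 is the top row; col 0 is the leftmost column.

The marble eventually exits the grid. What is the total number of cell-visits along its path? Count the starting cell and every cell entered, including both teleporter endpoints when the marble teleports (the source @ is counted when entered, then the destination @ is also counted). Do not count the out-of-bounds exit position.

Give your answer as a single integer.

Answer: 6

Derivation:
Step 1: enter (1,0), '.' pass, move right to (1,1)
Step 2: enter (1,1), '.' pass, move right to (1,2)
Step 3: enter (1,2), '.' pass, move right to (1,3)
Step 4: enter (1,3), '.' pass, move right to (1,4)
Step 5: enter (1,4), '.' pass, move right to (1,5)
Step 6: enter (1,5), '.' pass, move right to (1,6)
Step 7: at (1,6) — EXIT via right edge, pos 1
Path length (cell visits): 6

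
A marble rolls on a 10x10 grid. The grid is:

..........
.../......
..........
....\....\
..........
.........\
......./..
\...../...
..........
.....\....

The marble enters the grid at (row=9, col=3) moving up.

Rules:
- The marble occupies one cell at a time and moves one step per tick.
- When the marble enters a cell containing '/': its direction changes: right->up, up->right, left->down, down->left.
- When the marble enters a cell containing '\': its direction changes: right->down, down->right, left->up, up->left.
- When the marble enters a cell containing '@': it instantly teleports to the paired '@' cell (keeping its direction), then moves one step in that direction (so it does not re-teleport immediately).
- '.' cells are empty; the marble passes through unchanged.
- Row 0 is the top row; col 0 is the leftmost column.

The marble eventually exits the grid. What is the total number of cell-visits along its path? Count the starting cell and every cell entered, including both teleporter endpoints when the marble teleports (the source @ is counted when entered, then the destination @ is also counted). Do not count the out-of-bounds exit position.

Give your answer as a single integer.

Answer: 15

Derivation:
Step 1: enter (9,3), '.' pass, move up to (8,3)
Step 2: enter (8,3), '.' pass, move up to (7,3)
Step 3: enter (7,3), '.' pass, move up to (6,3)
Step 4: enter (6,3), '.' pass, move up to (5,3)
Step 5: enter (5,3), '.' pass, move up to (4,3)
Step 6: enter (4,3), '.' pass, move up to (3,3)
Step 7: enter (3,3), '.' pass, move up to (2,3)
Step 8: enter (2,3), '.' pass, move up to (1,3)
Step 9: enter (1,3), '/' deflects up->right, move right to (1,4)
Step 10: enter (1,4), '.' pass, move right to (1,5)
Step 11: enter (1,5), '.' pass, move right to (1,6)
Step 12: enter (1,6), '.' pass, move right to (1,7)
Step 13: enter (1,7), '.' pass, move right to (1,8)
Step 14: enter (1,8), '.' pass, move right to (1,9)
Step 15: enter (1,9), '.' pass, move right to (1,10)
Step 16: at (1,10) — EXIT via right edge, pos 1
Path length (cell visits): 15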